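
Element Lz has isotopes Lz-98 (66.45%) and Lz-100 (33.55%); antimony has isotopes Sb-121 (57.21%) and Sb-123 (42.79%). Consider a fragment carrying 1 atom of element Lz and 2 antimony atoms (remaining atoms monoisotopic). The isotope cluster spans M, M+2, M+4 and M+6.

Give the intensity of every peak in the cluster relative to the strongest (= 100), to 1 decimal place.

Element Lz pattern (n=1): 0.6645 : 0.3355
Antimony pattern (n=2): 0.32729841 : 0.48960318 : 0.18309841
Convolve the two distributions (both contribute in 2-u steps):
  M: 0.6645×0.32729841 = 0.217490
  M+2: 0.6645×0.48960318 + 0.3355×0.32729841 = 0.435150
  M+4: 0.6645×0.18309841 + 0.3355×0.48960318 = 0.285931
  M+6: 0.3355×0.18309841 = 0.061430
Scale to base peak (0.435150) = 100: 50.0 : 100.0 : 65.7 : 14.1

50.0 : 100.0 : 65.7 : 14.1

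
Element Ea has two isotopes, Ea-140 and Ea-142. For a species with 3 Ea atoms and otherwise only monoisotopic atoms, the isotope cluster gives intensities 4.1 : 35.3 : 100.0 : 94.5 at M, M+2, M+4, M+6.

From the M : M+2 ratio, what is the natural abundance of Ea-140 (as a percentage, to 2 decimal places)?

Let p = fractional abundance of Ea-140. I(M+2)/I(M) = [C(3,1)·p^2·(1−p)] / p^3 = 3·(1−p)/p = 35.3/4.1 = 8.6098
(1−p)/p = 8.6098/3 = 2.8699  ⇒  p = 1/(1 + 2.8699) = 0.2584
Ea-140: 25.84%, Ea-142: 74.16%.

25.84%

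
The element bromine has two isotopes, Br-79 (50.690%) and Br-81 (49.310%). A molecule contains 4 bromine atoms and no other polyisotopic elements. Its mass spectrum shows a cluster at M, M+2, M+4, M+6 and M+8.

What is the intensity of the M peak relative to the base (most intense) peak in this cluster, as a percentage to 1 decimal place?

Term probabilities: M 0.0660, M+2 0.2569, M+4 0.3749, M+6 0.2431, M+8 0.0591. Base peak = M+4.
P(M+4) = C(4,2) × 0.50690^2 × 0.49310^2 = 6 × 0.25694761 × 0.24314761 = 0.374857 (base)
P(M) = C(4,0) × 0.50690^4 × 0.49310^0 = 1 × 0.06602207 × 1.0000 = 0.066022
Relative intensity = 0.066022 / 0.374857 × 100 = 17.6

17.6%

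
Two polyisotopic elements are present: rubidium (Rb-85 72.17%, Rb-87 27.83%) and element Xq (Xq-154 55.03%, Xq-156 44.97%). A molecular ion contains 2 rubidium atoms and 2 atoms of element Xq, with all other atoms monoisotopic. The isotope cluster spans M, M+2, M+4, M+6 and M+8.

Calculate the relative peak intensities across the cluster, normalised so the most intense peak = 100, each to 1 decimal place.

41.6 : 100.0 : 86.3 : 31.5 : 4.1

Rubidium pattern (n=2): 0.52085089 : 0.40169822 : 0.07745089
Element Xq pattern (n=2): 0.30283009 : 0.49493982 : 0.20223009
Convolve the two distributions (both contribute in 2-u steps):
  M: 0.52085089×0.30283009 = 0.157729
  M+2: 0.52085089×0.49493982 + 0.40169822×0.30283009 = 0.379436
  M+4: 0.52085089×0.20223009 + 0.40169822×0.49493982 + 0.07745089×0.30283009 = 0.327603
  M+6: 0.40169822×0.20223009 + 0.07745089×0.49493982 = 0.119569
  M+8: 0.07745089×0.20223009 = 0.015663
Scale to base peak (0.379436) = 100: 41.6 : 100.0 : 86.3 : 31.5 : 4.1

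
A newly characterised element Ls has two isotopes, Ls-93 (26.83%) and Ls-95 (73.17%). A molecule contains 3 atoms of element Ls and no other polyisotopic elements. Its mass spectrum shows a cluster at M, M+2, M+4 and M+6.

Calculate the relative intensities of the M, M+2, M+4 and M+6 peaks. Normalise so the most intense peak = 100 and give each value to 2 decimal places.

Each Ls atom is independently Ls-93 (p = 0.2683) or Ls-95 (q = 0.7317); the cluster is the binomial expansion (p + q)^3.
P(M) = 0.2683^3 = 0.019314
P(M+2) = 3 × 0.2683^2 × 0.7317^1 = 0.158014
P(M+4) = 3 × 0.2683^1 × 0.7317^2 = 0.430931
P(M+6) = 0.7317^3 = 0.391741
The M+4 peak is largest (0.430931); scaling to 100 gives 4.48 : 36.67 : 100.00 : 90.91.

4.48 : 36.67 : 100.00 : 90.91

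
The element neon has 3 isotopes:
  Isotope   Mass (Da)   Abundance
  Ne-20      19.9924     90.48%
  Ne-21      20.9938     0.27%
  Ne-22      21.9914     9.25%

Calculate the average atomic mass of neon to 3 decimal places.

The abundance-weighted mean is 0.9048 × 19.9924 + 0.0027 × 20.9938 + 0.0925 × 21.9914
= 18.08912 + 0.05668 + 2.03420 = 20.18000 Da

20.180 Da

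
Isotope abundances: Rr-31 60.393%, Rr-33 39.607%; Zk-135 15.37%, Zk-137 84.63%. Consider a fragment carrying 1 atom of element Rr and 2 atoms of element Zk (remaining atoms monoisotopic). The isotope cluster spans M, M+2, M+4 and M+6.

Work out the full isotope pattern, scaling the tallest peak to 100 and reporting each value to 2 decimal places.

2.66 : 31.08 : 100.00 : 52.97

Element Rr pattern (n=1): 0.60393 : 0.39607
Element Zk pattern (n=2): 0.02362369 : 0.26015262 : 0.71622369
Convolve the two distributions (both contribute in 2-u steps):
  M: 0.60393×0.02362369 = 0.014267
  M+2: 0.60393×0.26015262 + 0.39607×0.02362369 = 0.166471
  M+4: 0.60393×0.71622369 + 0.39607×0.26015262 = 0.535588
  M+6: 0.39607×0.71622369 = 0.283675
Scale to base peak (0.535588) = 100: 2.66 : 31.08 : 100.00 : 52.97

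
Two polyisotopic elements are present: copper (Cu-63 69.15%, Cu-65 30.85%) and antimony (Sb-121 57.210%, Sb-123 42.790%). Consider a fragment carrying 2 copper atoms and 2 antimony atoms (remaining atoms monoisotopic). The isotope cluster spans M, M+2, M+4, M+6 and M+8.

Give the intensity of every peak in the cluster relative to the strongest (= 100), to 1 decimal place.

Copper pattern (n=2): 0.47817225 : 0.4266555 : 0.09517225
Antimony pattern (n=2): 0.32729841 : 0.48960318 : 0.18309841
Convolve the two distributions (both contribute in 2-u steps):
  M: 0.47817225×0.32729841 = 0.156505
  M+2: 0.47817225×0.48960318 + 0.4266555×0.32729841 = 0.373758
  M+4: 0.47817225×0.18309841 + 0.4266555×0.48960318 + 0.09517225×0.32729841 = 0.327594
  M+6: 0.4266555×0.18309841 + 0.09517225×0.48960318 = 0.124717
  M+8: 0.09517225×0.18309841 = 0.017426
Scale to base peak (0.373758) = 100: 41.9 : 100.0 : 87.6 : 33.4 : 4.7

41.9 : 100.0 : 87.6 : 33.4 : 4.7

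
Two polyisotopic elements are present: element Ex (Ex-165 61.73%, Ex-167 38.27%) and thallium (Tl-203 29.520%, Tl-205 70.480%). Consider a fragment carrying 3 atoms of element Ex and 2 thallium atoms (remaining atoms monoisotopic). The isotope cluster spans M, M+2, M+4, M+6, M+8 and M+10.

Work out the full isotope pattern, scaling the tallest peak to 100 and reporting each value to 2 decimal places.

6.12 : 40.59 : 96.26 : 100.00 : 47.17 : 8.31

Element Ex pattern (n=3): 0.2352279 : 0.43749417 : 0.27122796 : 0.05604997
Thallium pattern (n=2): 0.08714304 : 0.41611392 : 0.49674304
Convolve the two distributions (both contribute in 2-u steps):
  M: 0.2352279×0.08714304 = 0.020498
  M+2: 0.2352279×0.41611392 + 0.43749417×0.08714304 = 0.136006
  M+4: 0.2352279×0.49674304 + 0.43749417×0.41611392 + 0.27122796×0.08714304 = 0.322531
  M+6: 0.43749417×0.49674304 + 0.27122796×0.41611392 + 0.05604997×0.08714304 = 0.335068
  M+8: 0.27122796×0.49674304 + 0.05604997×0.41611392 = 0.158054
  M+10: 0.05604997×0.49674304 = 0.027842
Scale to base peak (0.335068) = 100: 6.12 : 40.59 : 96.26 : 100.00 : 47.17 : 8.31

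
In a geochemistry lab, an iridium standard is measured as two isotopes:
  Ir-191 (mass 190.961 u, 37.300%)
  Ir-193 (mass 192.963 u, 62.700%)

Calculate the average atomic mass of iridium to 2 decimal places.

192.22 u

Weight each isotope mass by its fractional abundance: 0.37300 × 190.961 + 0.62700 × 192.963
= 71.2285 + 120.9878 = 192.2163 u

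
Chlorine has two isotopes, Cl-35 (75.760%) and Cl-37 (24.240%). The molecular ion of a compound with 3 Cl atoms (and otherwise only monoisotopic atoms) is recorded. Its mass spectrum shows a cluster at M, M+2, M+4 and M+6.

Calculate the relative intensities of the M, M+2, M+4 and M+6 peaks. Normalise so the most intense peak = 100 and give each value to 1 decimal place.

100.0 : 96.0 : 30.7 : 3.3

Each Cl atom is independently Cl-35 (p = 0.75760) or Cl-37 (q = 0.24240); the cluster is the binomial expansion (p + q)^3.
P(M) = 0.75760^3 = 0.434830
P(M+2) = 3 × 0.75760^2 × 0.24240^1 = 0.417382
P(M+4) = 3 × 0.75760^1 × 0.24240^2 = 0.133545
P(M+6) = 0.24240^3 = 0.014243
The M peak is largest (0.434830); scaling to 100 gives 100.0 : 96.0 : 30.7 : 3.3.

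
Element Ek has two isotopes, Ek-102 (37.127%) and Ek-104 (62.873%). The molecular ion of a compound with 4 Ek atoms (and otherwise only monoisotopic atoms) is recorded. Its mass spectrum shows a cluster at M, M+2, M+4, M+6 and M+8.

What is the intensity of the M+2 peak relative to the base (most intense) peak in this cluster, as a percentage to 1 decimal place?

(0.37127 + 0.62873)^4 gives M 0.0190, M+2 0.1287, M+4 0.3269, M+6 0.3691, M+8 0.1563; the largest is M+6.
P(M+6) = C(4,3) × 0.37127^1 × 0.62873^3 = 4 × 0.37127 × 0.24853786 = 0.369099 (base)
P(M+2) = C(4,1) × 0.37127^3 × 0.62873^1 = 4 × 0.05117638 × 0.62873 = 0.128705
Relative intensity = 0.128705 / 0.369099 × 100 = 34.9

34.9%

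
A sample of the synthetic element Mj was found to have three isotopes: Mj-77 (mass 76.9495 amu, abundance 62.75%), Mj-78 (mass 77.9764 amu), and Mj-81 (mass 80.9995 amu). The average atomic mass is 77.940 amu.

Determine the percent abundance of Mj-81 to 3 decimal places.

20.111%

The remaining 37.25% is split between Mj-78 (fraction x) and Mj-81 (fraction 0.3725 − x).
Substituting: 77.9764x + 80.9995(0.3725 − x) = 29.65418875
(77.9764 − 80.9995)x = -0.518125  ⇒  x = 0.17139, y = 0.20111
Mj-78: 17.139%, Mj-81: 20.111%.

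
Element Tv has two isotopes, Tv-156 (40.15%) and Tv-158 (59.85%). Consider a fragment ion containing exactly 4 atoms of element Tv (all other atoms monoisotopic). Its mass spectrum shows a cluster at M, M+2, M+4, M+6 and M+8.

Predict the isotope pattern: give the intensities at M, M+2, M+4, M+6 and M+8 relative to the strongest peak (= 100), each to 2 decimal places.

7.50 : 44.72 : 100.00 : 99.38 : 37.03

The 4 Tv atoms are independent, so intensities follow the terms of (0.4015 + 0.5985)^4.
P(M) = 0.4015^4 = 0.025986
P(M+2) = 4 × 0.4015^3 × 0.5985^1 = 0.154946
P(M+4) = 6 × 0.4015^2 × 0.5985^2 = 0.346458
P(M+6) = 4 × 0.4015^1 × 0.5985^3 = 0.344301
P(M+8) = 0.5985^4 = 0.128309
The M+4 peak is largest (0.346458); scaling to 100 gives 7.50 : 44.72 : 100.00 : 99.38 : 37.03.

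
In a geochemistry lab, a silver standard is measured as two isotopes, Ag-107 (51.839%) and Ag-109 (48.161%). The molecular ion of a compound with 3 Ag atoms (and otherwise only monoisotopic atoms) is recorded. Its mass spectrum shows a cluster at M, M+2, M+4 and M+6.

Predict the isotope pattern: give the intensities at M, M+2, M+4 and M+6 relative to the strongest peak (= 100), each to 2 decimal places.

Expanding (0.51839 + 0.48161)^3:
P(M) = 0.51839^3 = 0.139306
P(M+2) = 3 × 0.51839^2 × 0.48161^1 = 0.388267
P(M+4) = 3 × 0.51839^1 × 0.48161^2 = 0.360719
P(M+6) = 0.48161^3 = 0.111709
The M+2 peak is largest (0.388267); scaling to 100 gives 35.88 : 100.00 : 92.90 : 28.77.

35.88 : 100.00 : 92.90 : 28.77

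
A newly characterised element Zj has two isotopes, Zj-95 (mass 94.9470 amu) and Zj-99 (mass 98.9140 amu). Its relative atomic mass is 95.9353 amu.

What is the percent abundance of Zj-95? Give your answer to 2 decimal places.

75.09%

Writing the weighted mean with unknown fraction x of Zj-95:
94.9470·x + 98.9140·(1 − x) = 95.9353
(94.9470 − 98.9140)·x = 95.9353 − 98.9140
x = -2.9787 / -3.9670 = 0.75087 → 75.09% Zj-95, 24.91% Zj-99.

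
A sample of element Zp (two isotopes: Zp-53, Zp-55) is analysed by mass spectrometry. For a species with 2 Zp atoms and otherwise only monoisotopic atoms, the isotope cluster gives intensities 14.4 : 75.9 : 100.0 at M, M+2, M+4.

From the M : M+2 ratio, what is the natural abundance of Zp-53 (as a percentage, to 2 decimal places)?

If p is the fraction of Zp that is Zp-53, then I(M+2)/I(M) = [C(2,1)·p^1·(1−p)] / p^2 = 2·(1−p)/p = 75.9/14.4 = 5.2708
(1−p)/p = 5.2708/2 = 2.6354  ⇒  p = 1/(1 + 2.6354) = 0.2751
Zp-53: 27.51%, Zp-55: 72.49%.

27.51%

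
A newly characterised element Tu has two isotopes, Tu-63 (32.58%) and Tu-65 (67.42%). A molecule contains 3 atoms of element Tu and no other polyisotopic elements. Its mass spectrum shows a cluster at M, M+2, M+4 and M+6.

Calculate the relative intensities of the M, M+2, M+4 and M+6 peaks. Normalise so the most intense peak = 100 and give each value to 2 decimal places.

7.78 : 48.32 : 100.00 : 68.98

Expanding (0.3258 + 0.6742)^3:
P(M) = 0.3258^3 = 0.034582
P(M+2) = 3 × 0.3258^2 × 0.6742^1 = 0.214690
P(M+4) = 3 × 0.3258^1 × 0.6742^2 = 0.444273
P(M+6) = 0.6742^3 = 0.306455
The M+4 peak is largest (0.444273); scaling to 100 gives 7.78 : 48.32 : 100.00 : 68.98.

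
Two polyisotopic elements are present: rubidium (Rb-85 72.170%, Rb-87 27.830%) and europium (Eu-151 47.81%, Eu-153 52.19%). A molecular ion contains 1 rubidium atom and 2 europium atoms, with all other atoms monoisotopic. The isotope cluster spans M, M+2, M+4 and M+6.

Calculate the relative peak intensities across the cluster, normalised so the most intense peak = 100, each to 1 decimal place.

38.9 : 100.0 : 79.2 : 17.9

Rubidium pattern (n=1): 0.7217 : 0.2783
Europium pattern (n=2): 0.22857961 : 0.49904078 : 0.27237961
Convolve the two distributions (both contribute in 2-u steps):
  M: 0.7217×0.22857961 = 0.164966
  M+2: 0.7217×0.49904078 + 0.2783×0.22857961 = 0.423771
  M+4: 0.7217×0.27237961 + 0.2783×0.49904078 = 0.335459
  M+6: 0.2783×0.27237961 = 0.075803
Scale to base peak (0.423771) = 100: 38.9 : 100.0 : 79.2 : 17.9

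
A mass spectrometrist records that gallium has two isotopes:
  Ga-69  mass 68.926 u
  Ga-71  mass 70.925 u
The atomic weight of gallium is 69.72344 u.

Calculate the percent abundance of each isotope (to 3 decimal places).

Writing the weighted mean with unknown fraction x of Ga-69:
68.926·x + 70.925·(1 − x) = 69.72344
(68.926 − 70.925)·x = 69.72344 − 70.925
x = -1.20156 / -1.999 = 0.60108 → 60.108% Ga-69, 39.892% Ga-71.

Ga-69: 60.108%, Ga-71: 39.892%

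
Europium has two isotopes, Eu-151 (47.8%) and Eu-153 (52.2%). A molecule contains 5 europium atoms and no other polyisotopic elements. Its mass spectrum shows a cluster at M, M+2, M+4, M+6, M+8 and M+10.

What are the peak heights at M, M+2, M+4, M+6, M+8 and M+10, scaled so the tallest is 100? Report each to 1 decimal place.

7.7 : 41.9 : 91.6 : 100.0 : 54.6 : 11.9

Expanding (0.478 + 0.522)^5:
P(M) = 0.478^5 = 0.024954
P(M+2) = 5 × 0.478^4 × 0.522^1 = 0.136255
P(M+4) = 10 × 0.478^3 × 0.522^2 = 0.297594
P(M+6) = 10 × 0.478^2 × 0.522^3 = 0.324988
P(M+8) = 5 × 0.478^1 × 0.522^4 = 0.177452
P(M+10) = 0.522^5 = 0.038757
The M+6 peak is largest (0.324988); scaling to 100 gives 7.7 : 41.9 : 91.6 : 100.0 : 54.6 : 11.9.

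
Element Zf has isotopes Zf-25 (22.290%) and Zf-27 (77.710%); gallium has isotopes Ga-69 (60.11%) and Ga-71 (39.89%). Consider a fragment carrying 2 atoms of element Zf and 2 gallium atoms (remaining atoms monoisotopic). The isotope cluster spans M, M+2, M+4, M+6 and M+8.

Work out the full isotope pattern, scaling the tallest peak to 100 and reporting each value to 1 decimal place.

Element Zf pattern (n=2): 0.04968441 : 0.34643118 : 0.60388441
Gallium pattern (n=2): 0.36132121 : 0.47955758 : 0.15912121
Convolve the two distributions (both contribute in 2-u steps):
  M: 0.04968441×0.36132121 = 0.017952
  M+2: 0.04968441×0.47955758 + 0.34643118×0.36132121 = 0.148999
  M+4: 0.04968441×0.15912121 + 0.34643118×0.47955758 + 0.60388441×0.36132121 = 0.392236
  M+6: 0.34643118×0.15912121 + 0.60388441×0.47955758 = 0.344722
  M+8: 0.60388441×0.15912121 = 0.096091
Scale to base peak (0.392236) = 100: 4.6 : 38.0 : 100.0 : 87.9 : 24.5

4.6 : 38.0 : 100.0 : 87.9 : 24.5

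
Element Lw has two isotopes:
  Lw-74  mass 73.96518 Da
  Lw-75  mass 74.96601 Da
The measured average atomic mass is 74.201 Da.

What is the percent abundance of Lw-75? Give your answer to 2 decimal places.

23.56%

Let x be the fractional abundance of Lw-74; then Lw-75 has abundance 1 − x.
73.96518·x + 74.96601·(1 − x) = 74.201
(73.96518 − 74.96601)·x = 74.201 − 74.96601
x = -0.76501 / -1.00083 = 0.76438 → 76.44% Lw-74, 23.56% Lw-75.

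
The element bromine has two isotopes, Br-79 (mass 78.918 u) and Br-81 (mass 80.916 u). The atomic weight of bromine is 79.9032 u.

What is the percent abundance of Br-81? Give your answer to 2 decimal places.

49.31%

Let x be the fractional abundance of Br-79; then Br-81 has abundance 1 − x.
78.918·x + 80.916·(1 − x) = 79.9032
(78.918 − 80.916)·x = 79.9032 − 80.916
x = -1.0128 / -1.998 = 0.50691 → 50.69% Br-79, 49.31% Br-81.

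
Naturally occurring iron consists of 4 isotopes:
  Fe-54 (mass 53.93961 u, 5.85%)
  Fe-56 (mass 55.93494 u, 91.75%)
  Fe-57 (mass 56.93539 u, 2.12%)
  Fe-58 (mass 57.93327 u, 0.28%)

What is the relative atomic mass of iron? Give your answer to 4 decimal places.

Weight each isotope mass by its fractional abundance: 0.0585 × 53.93961 + 0.9175 × 55.93494 + 0.0212 × 56.93539 + 0.0028 × 57.93327
= 3.155467 + 51.320307 + 1.207030 + 0.162213 = 55.845017 u

55.8450 u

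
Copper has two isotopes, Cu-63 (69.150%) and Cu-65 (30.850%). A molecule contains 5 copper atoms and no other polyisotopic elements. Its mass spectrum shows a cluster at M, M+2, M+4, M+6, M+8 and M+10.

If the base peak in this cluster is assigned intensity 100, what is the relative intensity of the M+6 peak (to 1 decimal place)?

Binomial terms of (0.69150 + 0.30850)^5: M 0.1581, M+2 0.3527, M+4 0.3147, M+6 0.1404, M+8 0.0313, M+10 0.0028 → M+2 is the base peak.
P(M+2) = C(5,1) × 0.69150^4 × 0.30850^1 = 5 × 0.2286487 × 0.3085 = 0.352691 (base)
P(M+6) = C(5,3) × 0.69150^2 × 0.30850^3 = 10 × 0.47817225 × 0.02936064 = 0.140394
Relative intensity = 0.140394 / 0.352691 × 100 = 39.8

39.8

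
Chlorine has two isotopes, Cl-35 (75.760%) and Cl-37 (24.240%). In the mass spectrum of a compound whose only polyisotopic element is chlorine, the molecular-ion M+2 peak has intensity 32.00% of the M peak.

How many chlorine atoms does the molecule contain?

With n Cl atoms, P(M+2)/P(M) = C(n,1)·p^(n−1)q / p^n = n·q/p = n · 0.24240/0.75760.
n = 0.3200 × 0.75760/0.24240 = 1.00 ≈ 1

1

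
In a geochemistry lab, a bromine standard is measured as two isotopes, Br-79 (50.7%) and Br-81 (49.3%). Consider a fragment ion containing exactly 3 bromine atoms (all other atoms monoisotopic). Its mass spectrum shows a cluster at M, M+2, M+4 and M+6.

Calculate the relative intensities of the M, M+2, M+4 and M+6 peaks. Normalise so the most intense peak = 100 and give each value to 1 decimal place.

Each Br atom is independently Br-79 (p = 0.507) or Br-81 (q = 0.493); the cluster is the binomial expansion (p + q)^3.
P(M) = 0.507^3 = 0.130324
P(M+2) = 3 × 0.507^2 × 0.493^1 = 0.380175
P(M+4) = 3 × 0.507^1 × 0.493^2 = 0.369678
P(M+6) = 0.493^3 = 0.119823
The M+2 peak is largest (0.380175); scaling to 100 gives 34.3 : 100.0 : 97.2 : 31.5.

34.3 : 100.0 : 97.2 : 31.5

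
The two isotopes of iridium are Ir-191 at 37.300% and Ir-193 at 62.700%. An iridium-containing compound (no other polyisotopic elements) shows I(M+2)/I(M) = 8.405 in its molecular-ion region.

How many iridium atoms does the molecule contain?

The M+2/M ratio from n Ir atoms is n · q/p = n · 0.62700/0.37300.
n = 8.405 × 0.37300/0.62700 = 5.00 ≈ 5

5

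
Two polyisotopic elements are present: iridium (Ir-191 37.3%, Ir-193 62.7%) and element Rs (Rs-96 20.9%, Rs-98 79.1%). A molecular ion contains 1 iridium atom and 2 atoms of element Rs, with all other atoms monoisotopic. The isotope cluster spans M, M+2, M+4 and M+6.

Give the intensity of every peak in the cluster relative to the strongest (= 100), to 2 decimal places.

Iridium pattern (n=1): 0.3730 : 0.6270
Element Rs pattern (n=2): 0.043681 : 0.330638 : 0.625681
Convolve the two distributions (both contribute in 2-u steps):
  M: 0.3730×0.043681 = 0.016293
  M+2: 0.3730×0.330638 + 0.6270×0.043681 = 0.150716
  M+4: 0.3730×0.625681 + 0.6270×0.330638 = 0.440689
  M+6: 0.6270×0.625681 = 0.392302
Scale to base peak (0.440689) = 100: 3.70 : 34.20 : 100.00 : 89.02

3.70 : 34.20 : 100.00 : 89.02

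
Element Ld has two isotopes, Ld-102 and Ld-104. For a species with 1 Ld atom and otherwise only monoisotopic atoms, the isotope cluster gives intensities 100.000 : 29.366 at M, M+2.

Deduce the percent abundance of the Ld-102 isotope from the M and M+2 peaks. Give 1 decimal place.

If p is the fraction of Ld that is Ld-102, then I(M+2)/I(M) = [C(1,1)·p^0·(1−p)] / p^1 = 1·(1−p)/p = 29.366/100.000 = 0.2937
(1−p)/p = 0.2937/1 = 0.2937  ⇒  p = 1/(1 + 0.2937) = 0.7730
Ld-102: 77.3%, Ld-104: 22.7%.

77.3%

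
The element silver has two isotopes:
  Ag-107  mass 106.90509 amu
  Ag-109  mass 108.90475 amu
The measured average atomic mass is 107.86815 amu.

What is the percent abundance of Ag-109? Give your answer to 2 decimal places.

48.16%

With x = fraction of Ag-107 (so Ag-109 is 1 − x):
106.90509·x + 108.90475·(1 − x) = 107.86815
(106.90509 − 108.90475)·x = 107.86815 − 108.90475
x = -1.03660 / -1.99966 = 0.51839 → 51.84% Ag-107, 48.16% Ag-109.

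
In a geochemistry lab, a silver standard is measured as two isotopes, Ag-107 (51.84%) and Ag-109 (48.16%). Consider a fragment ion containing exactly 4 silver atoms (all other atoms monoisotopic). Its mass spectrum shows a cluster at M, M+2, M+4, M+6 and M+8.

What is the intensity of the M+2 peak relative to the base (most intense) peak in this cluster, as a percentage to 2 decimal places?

71.76%

Term probabilities: M 0.0722, M+2 0.2684, M+4 0.3740, M+6 0.2316, M+8 0.0538. Base peak = M+4.
P(M+4) = C(4,2) × 0.5184^2 × 0.4816^2 = 6 × 0.26873856 × 0.23193856 = 0.373985 (base)
P(M+2) = C(4,1) × 0.5184^3 × 0.4816^1 = 4 × 0.13931407 × 0.4816 = 0.268375
Relative intensity = 0.268375 / 0.373985 × 100 = 71.76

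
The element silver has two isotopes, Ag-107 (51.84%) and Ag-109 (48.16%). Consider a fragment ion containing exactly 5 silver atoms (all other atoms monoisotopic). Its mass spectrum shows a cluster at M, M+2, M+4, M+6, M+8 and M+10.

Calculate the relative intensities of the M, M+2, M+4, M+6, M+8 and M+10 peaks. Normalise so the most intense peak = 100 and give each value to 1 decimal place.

Expanding (0.5184 + 0.4816)^5:
P(M) = 0.5184^5 = 0.037439
P(M+2) = 5 × 0.5184^4 × 0.4816^1 = 0.173907
P(M+4) = 10 × 0.5184^3 × 0.4816^2 = 0.323123
P(M+6) = 10 × 0.5184^2 × 0.4816^3 = 0.300185
P(M+8) = 5 × 0.5184^1 × 0.4816^4 = 0.139438
P(M+10) = 0.4816^5 = 0.025908
The M+4 peak is largest (0.323123); scaling to 100 gives 11.6 : 53.8 : 100.0 : 92.9 : 43.2 : 8.0.

11.6 : 53.8 : 100.0 : 92.9 : 43.2 : 8.0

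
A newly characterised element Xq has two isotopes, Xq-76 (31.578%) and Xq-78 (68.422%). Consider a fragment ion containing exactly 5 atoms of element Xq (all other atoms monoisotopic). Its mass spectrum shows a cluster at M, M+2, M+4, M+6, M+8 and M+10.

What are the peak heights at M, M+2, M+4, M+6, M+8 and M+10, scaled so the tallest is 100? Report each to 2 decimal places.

0.91 : 9.83 : 42.60 : 92.30 : 100.00 : 43.34

Each Xq atom is independently Xq-76 (p = 0.31578) or Xq-78 (q = 0.68422); the cluster is the binomial expansion (p + q)^5.
P(M) = 0.31578^5 = 0.003140
P(M+2) = 5 × 0.31578^4 × 0.68422^1 = 0.034018
P(M+4) = 10 × 0.31578^3 × 0.68422^2 = 0.147416
P(M+6) = 10 × 0.31578^2 × 0.68422^3 = 0.319416
P(M+8) = 5 × 0.31578^1 × 0.68422^4 = 0.346049
P(M+10) = 0.68422^5 = 0.149961
The M+8 peak is largest (0.346049); scaling to 100 gives 0.91 : 9.83 : 42.60 : 92.30 : 100.00 : 43.34.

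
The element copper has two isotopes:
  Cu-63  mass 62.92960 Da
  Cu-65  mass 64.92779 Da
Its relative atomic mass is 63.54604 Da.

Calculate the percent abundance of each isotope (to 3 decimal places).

Cu-63: 69.150%, Cu-65: 30.850%

With x = fraction of Cu-63 (so Cu-65 is 1 − x):
62.92960·x + 64.92779·(1 − x) = 63.54604
(62.92960 − 64.92779)·x = 63.54604 − 64.92779
x = -1.38175 / -1.99819 = 0.69150 → 69.150% Cu-63, 30.850% Cu-65.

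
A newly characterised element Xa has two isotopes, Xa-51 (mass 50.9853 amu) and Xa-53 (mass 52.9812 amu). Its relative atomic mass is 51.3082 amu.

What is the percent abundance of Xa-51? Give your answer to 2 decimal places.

Writing the weighted mean with unknown fraction x of Xa-51:
50.9853·x + 52.9812·(1 − x) = 51.3082
(50.9853 − 52.9812)·x = 51.3082 − 52.9812
x = -1.6730 / -1.9959 = 0.83822 → 83.82% Xa-51, 16.18% Xa-53.

83.82%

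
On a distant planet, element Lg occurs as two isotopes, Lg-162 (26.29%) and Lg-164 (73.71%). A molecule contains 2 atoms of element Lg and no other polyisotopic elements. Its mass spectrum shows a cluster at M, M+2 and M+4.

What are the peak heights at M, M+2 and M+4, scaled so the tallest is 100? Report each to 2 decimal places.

12.72 : 71.33 : 100.00

Each Lg atom is independently Lg-162 (p = 0.2629) or Lg-164 (q = 0.7371); the cluster is the binomial expansion (p + q)^2.
P(M) = 0.2629^2 = 0.069116
P(M+2) = 2 × 0.2629^1 × 0.7371^1 = 0.387567
P(M+4) = 0.7371^2 = 0.543316
The M+4 peak is largest (0.543316); scaling to 100 gives 12.72 : 71.33 : 100.00.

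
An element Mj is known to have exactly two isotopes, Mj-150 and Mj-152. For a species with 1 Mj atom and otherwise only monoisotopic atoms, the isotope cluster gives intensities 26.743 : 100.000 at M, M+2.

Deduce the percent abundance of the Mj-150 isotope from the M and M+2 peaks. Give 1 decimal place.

Write p for the Mj-150 fraction. I(M+2)/I(M) = [C(1,1)·p^0·(1−p)] / p^1 = 1·(1−p)/p = 100.000/26.743 = 3.7393
(1−p)/p = 3.7393/1 = 3.7393  ⇒  p = 1/(1 + 3.7393) = 0.2110
Mj-150: 21.1%, Mj-152: 78.9%.

21.1%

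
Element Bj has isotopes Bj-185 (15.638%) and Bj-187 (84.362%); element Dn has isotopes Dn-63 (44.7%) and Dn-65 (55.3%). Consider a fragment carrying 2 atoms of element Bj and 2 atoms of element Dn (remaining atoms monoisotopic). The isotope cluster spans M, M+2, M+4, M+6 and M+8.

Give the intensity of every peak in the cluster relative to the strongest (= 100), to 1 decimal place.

Element Bj pattern (n=2): 0.0244547 : 0.26385059 : 0.7116947
Element Dn pattern (n=2): 0.199809 : 0.494382 : 0.305809
Convolve the two distributions (both contribute in 2-u steps):
  M: 0.0244547×0.199809 = 0.004886
  M+2: 0.0244547×0.494382 + 0.26385059×0.199809 = 0.064810
  M+4: 0.0244547×0.305809 + 0.26385059×0.494382 + 0.7116947×0.199809 = 0.280124
  M+6: 0.26385059×0.305809 + 0.7116947×0.494382 = 0.432537
  M+8: 0.7116947×0.305809 = 0.217643
Scale to base peak (0.432537) = 100: 1.1 : 15.0 : 64.8 : 100.0 : 50.3

1.1 : 15.0 : 64.8 : 100.0 : 50.3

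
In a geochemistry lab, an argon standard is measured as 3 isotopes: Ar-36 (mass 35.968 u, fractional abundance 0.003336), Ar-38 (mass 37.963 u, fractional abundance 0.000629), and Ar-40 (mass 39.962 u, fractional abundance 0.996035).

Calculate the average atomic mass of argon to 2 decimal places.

Ar = Σ fᵢ·mᵢ = 0.003336 × 35.968 + 0.000629 × 37.963 + 0.996035 × 39.962
= 0.1200 + 0.0239 + 39.8036 = 39.9475 u

39.95 u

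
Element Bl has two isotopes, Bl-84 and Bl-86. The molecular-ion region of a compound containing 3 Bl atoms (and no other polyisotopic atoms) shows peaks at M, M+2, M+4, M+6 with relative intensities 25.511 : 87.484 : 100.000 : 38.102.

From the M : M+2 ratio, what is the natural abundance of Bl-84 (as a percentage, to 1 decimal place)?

Write p for the Bl-84 fraction. I(M+2)/I(M) = [C(3,1)·p^2·(1−p)] / p^3 = 3·(1−p)/p = 87.484/25.511 = 3.4293
(1−p)/p = 3.4293/3 = 1.1431  ⇒  p = 1/(1 + 1.1431) = 0.4666
Bl-84: 46.7%, Bl-86: 53.3%.

46.7%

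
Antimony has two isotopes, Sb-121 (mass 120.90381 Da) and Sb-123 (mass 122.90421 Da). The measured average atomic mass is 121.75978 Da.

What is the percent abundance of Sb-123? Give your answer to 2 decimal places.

42.79%

Writing the weighted mean with unknown fraction x of Sb-121:
120.90381·x + 122.90421·(1 − x) = 121.75978
(120.90381 − 122.90421)·x = 121.75978 − 122.90421
x = -1.14443 / -2.00040 = 0.57210 → 57.21% Sb-121, 42.79% Sb-123.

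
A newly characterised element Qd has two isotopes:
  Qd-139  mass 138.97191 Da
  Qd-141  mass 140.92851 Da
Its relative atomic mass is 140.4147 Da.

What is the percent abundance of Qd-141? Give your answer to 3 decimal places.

73.740%

Writing the weighted mean with unknown fraction x of Qd-139:
138.97191·x + 140.92851·(1 − x) = 140.4147
(138.97191 − 140.92851)·x = 140.4147 − 140.92851
x = -0.51381 / -1.95660 = 0.26260 → 26.260% Qd-139, 73.740% Qd-141.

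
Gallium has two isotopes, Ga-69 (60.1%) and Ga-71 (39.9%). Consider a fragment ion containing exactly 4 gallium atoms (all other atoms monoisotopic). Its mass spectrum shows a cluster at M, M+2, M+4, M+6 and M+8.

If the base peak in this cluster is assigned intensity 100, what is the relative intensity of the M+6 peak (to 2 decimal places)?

44.08

(0.601 + 0.399)^4 gives M 0.1305, M+2 0.3465, M+4 0.3450, M+6 0.1527, M+8 0.0253; the largest is M+2.
P(M+2) = C(4,1) × 0.601^3 × 0.399^1 = 4 × 0.2170818 × 0.3990 = 0.346463 (base)
P(M+6) = C(4,3) × 0.601^1 × 0.399^3 = 4 × 0.6010 × 0.0635212 = 0.152705
Relative intensity = 0.152705 / 0.346463 × 100 = 44.08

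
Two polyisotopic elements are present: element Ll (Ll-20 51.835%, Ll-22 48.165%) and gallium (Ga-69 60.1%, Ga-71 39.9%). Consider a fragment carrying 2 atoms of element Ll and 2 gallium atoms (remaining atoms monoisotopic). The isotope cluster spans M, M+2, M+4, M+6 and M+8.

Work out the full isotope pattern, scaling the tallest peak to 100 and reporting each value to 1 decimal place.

Element Ll pattern (n=2): 0.26868672 : 0.49932656 : 0.23198672
Gallium pattern (n=2): 0.361201 : 0.479598 : 0.159201
Convolve the two distributions (both contribute in 2-u steps):
  M: 0.26868672×0.361201 = 0.097050
  M+2: 0.26868672×0.479598 + 0.49932656×0.361201 = 0.309219
  M+4: 0.26868672×0.159201 + 0.49932656×0.479598 + 0.23198672×0.361201 = 0.366045
  M+6: 0.49932656×0.159201 + 0.23198672×0.479598 = 0.190754
  M+8: 0.23198672×0.159201 = 0.036933
Scale to base peak (0.366045) = 100: 26.5 : 84.5 : 100.0 : 52.1 : 10.1

26.5 : 84.5 : 100.0 : 52.1 : 10.1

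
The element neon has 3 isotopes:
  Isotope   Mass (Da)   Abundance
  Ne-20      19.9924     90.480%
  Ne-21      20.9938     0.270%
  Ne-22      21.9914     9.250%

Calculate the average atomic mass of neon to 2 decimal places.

Average mass = Σ (abundance × isotope mass) = 0.90480 × 19.9924 + 0.00270 × 20.9938 + 0.09250 × 21.9914
= 18.08912 + 0.05668 + 2.03420 = 20.18000 Da

20.18 Da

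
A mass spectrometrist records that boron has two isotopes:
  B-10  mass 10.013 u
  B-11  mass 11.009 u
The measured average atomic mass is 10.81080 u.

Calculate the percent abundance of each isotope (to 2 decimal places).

B-10: 19.90%, B-11: 80.10%

Let x be the fractional abundance of B-10; then B-11 has abundance 1 − x.
10.013·x + 11.009·(1 − x) = 10.81080
(10.013 − 11.009)·x = 10.81080 − 11.009
x = -0.19820 / -0.996 = 0.19900 → 19.90% B-10, 80.10% B-11.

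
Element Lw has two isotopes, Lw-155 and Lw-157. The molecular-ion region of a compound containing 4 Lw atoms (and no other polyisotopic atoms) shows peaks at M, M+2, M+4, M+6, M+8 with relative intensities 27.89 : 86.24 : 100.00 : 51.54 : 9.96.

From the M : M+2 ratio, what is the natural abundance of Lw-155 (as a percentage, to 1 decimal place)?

56.4%

If p is the fraction of Lw that is Lw-155, then I(M+2)/I(M) = [C(4,1)·p^3·(1−p)] / p^4 = 4·(1−p)/p = 86.24/27.89 = 3.0921
(1−p)/p = 3.0921/4 = 0.7730  ⇒  p = 1/(1 + 0.7730) = 0.5640
Lw-155: 56.4%, Lw-157: 43.6%.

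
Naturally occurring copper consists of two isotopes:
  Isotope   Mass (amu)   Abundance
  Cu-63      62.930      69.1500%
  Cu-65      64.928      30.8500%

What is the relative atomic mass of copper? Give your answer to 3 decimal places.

The abundance-weighted mean is 0.691500 × 62.930 + 0.308500 × 64.928
= 43.5161 + 20.0303 = 63.5464 amu

63.546 amu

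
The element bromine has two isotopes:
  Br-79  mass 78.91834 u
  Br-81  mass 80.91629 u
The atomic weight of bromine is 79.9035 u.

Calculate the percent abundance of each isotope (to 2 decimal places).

With x = fraction of Br-79 (so Br-81 is 1 − x):
78.91834·x + 80.91629·(1 − x) = 79.9035
(78.91834 − 80.91629)·x = 79.9035 − 80.91629
x = -1.01279 / -1.99795 = 0.50691 → 50.69% Br-79, 49.31% Br-81.

Br-79: 50.69%, Br-81: 49.31%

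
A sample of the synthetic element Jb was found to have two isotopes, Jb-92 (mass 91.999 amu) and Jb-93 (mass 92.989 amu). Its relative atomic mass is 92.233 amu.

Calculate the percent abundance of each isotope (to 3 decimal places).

Jb-92: 76.364%, Jb-93: 23.636%

Writing the weighted mean with unknown fraction x of Jb-92:
91.999·x + 92.989·(1 − x) = 92.233
(91.999 − 92.989)·x = 92.233 − 92.989
x = -0.756 / -0.990 = 0.76364 → 76.364% Jb-92, 23.636% Jb-93.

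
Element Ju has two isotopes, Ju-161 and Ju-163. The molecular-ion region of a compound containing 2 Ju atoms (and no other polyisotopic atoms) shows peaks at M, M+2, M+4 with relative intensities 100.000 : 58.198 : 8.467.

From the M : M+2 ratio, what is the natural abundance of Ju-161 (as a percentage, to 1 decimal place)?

77.5%

Write p for the Ju-161 fraction. I(M+2)/I(M) = [C(2,1)·p^1·(1−p)] / p^2 = 2·(1−p)/p = 58.198/100.000 = 0.5820
(1−p)/p = 0.5820/2 = 0.2910  ⇒  p = 1/(1 + 0.2910) = 0.7746
Ju-161: 77.5%, Ju-163: 22.5%.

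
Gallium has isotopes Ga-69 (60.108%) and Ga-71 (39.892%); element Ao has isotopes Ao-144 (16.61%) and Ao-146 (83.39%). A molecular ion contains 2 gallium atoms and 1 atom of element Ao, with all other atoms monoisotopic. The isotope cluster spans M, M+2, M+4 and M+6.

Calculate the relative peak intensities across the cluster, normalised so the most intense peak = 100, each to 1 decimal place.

14.1 : 89.4 : 100.0 : 31.1

Gallium pattern (n=2): 0.36129717 : 0.47956567 : 0.15913717
Element Ao pattern (n=1): 0.1661 : 0.8339
Convolve the two distributions (both contribute in 2-u steps):
  M: 0.36129717×0.1661 = 0.060011
  M+2: 0.36129717×0.8339 + 0.47956567×0.1661 = 0.380942
  M+4: 0.47956567×0.8339 + 0.15913717×0.1661 = 0.426342
  M+6: 0.15913717×0.8339 = 0.132704
Scale to base peak (0.426342) = 100: 14.1 : 89.4 : 100.0 : 31.1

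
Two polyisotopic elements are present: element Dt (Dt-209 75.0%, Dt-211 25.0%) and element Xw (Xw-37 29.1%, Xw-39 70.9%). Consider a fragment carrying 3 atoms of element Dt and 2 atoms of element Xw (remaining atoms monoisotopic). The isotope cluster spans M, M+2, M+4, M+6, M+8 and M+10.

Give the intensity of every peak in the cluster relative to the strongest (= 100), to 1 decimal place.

9.0 : 52.7 : 100.0 : 68.2 : 19.4 : 2.0

Element Dt pattern (n=3): 0.421875 : 0.421875 : 0.140625 : 0.015625
Element Xw pattern (n=2): 0.084681 : 0.412638 : 0.502681
Convolve the two distributions (both contribute in 2-u steps):
  M: 0.421875×0.084681 = 0.035725
  M+2: 0.421875×0.412638 + 0.421875×0.084681 = 0.209806
  M+4: 0.421875×0.502681 + 0.421875×0.412638 + 0.140625×0.084681 = 0.398058
  M+6: 0.421875×0.502681 + 0.140625×0.412638 + 0.015625×0.084681 = 0.271419
  M+8: 0.140625×0.502681 + 0.015625×0.412638 = 0.077137
  M+10: 0.015625×0.502681 = 0.007854
Scale to base peak (0.398058) = 100: 9.0 : 52.7 : 100.0 : 68.2 : 19.4 : 2.0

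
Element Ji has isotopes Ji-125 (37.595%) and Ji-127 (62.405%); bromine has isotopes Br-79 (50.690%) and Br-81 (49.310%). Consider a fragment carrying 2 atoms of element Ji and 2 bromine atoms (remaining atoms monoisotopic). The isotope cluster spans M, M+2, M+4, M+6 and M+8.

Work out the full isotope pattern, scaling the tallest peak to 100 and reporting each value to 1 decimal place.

9.8 : 51.8 : 100.0 : 83.7 : 25.7

Element Ji pattern (n=2): 0.1413384 : 0.46922319 : 0.3894384
Bromine pattern (n=2): 0.25694761 : 0.49990478 : 0.24314761
Convolve the two distributions (both contribute in 2-u steps):
  M: 0.1413384×0.25694761 = 0.036317
  M+2: 0.1413384×0.49990478 + 0.46922319×0.25694761 = 0.191222
  M+4: 0.1413384×0.24314761 + 0.46922319×0.49990478 + 0.3894384×0.25694761 = 0.368998
  M+6: 0.46922319×0.24314761 + 0.3894384×0.49990478 = 0.308773
  M+8: 0.3894384×0.24314761 = 0.094691
Scale to base peak (0.368998) = 100: 9.8 : 51.8 : 100.0 : 83.7 : 25.7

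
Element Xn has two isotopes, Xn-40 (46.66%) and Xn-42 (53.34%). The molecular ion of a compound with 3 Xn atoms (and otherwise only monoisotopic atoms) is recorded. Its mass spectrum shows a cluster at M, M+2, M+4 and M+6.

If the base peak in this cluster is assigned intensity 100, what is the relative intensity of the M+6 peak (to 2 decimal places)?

Term probabilities: M 0.1016, M+2 0.3484, M+4 0.3983, M+6 0.1518. Base peak = M+4.
P(M+4) = C(3,2) × 0.4666^1 × 0.5334^2 = 3 × 0.4666 × 0.28451556 = 0.398265 (base)
P(M+6) = C(3,3) × 0.4666^0 × 0.5334^3 = 1 × 1.0000 × 0.1517606 = 0.151761
Relative intensity = 0.151761 / 0.398265 × 100 = 38.11

38.11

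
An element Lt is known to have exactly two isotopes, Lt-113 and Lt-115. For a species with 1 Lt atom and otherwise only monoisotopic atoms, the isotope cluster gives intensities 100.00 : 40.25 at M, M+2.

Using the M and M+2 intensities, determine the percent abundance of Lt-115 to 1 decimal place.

Let p = fractional abundance of Lt-113. I(M+2)/I(M) = [C(1,1)·p^0·(1−p)] / p^1 = 1·(1−p)/p = 40.25/100.00 = 0.4025
(1−p)/p = 0.4025/1 = 0.4025  ⇒  p = 1/(1 + 0.4025) = 0.7130
Lt-113: 71.3%, Lt-115: 28.7%.

28.7%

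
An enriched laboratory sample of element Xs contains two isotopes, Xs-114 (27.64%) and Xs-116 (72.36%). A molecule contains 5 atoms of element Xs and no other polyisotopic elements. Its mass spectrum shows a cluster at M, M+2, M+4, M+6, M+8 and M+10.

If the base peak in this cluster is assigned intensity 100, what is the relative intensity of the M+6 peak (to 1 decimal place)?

Term probabilities: M 0.0016, M+2 0.0211, M+4 0.1106, M+6 0.2894, M+8 0.3789, M+10 0.1984. Base peak = M+8.
P(M+8) = C(5,4) × 0.2764^1 × 0.7236^4 = 5 × 0.2764 × 0.27415378 = 0.378881 (base)
P(M+6) = C(5,3) × 0.2764^2 × 0.7236^3 = 10 × 0.07639696 × 0.37887476 = 0.289449
Relative intensity = 0.289449 / 0.378881 × 100 = 76.4

76.4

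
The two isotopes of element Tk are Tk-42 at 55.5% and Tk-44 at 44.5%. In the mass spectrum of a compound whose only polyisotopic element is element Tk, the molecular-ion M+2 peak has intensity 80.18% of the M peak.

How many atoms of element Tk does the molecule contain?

With n Tk atoms, P(M+2)/P(M) = C(n,1)·p^(n−1)q / p^n = n·q/p = n · 0.445/0.555.
n = 0.8018 × 0.555/0.445 = 1.00 ≈ 1

1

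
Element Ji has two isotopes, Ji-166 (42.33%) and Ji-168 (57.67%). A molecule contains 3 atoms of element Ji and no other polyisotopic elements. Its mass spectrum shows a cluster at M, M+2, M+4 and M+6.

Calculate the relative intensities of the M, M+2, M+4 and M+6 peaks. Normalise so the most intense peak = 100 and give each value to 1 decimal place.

18.0 : 73.4 : 100.0 : 45.4

The 3 Ji atoms are independent, so intensities follow the terms of (0.4233 + 0.5767)^3.
P(M) = 0.4233^3 = 0.075848
P(M+2) = 3 × 0.4233^2 × 0.5767^1 = 0.310004
P(M+4) = 3 × 0.4233^1 × 0.5767^2 = 0.422347
P(M+6) = 0.5767^3 = 0.191801
The M+4 peak is largest (0.422347); scaling to 100 gives 18.0 : 73.4 : 100.0 : 45.4.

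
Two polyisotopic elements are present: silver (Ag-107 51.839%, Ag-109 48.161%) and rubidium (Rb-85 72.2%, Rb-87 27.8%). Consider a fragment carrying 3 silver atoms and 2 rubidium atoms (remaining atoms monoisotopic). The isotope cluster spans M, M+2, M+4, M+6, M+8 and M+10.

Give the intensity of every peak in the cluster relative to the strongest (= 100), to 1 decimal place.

Silver pattern (n=3): 0.13930601 : 0.38826655 : 0.36071887 : 0.11170857
Rubidium pattern (n=2): 0.521284 : 0.401432 : 0.077284
Convolve the two distributions (both contribute in 2-u steps):
  M: 0.13930601×0.521284 = 0.072618
  M+2: 0.13930601×0.401432 + 0.38826655×0.521284 = 0.258319
  M+4: 0.13930601×0.077284 + 0.38826655×0.401432 + 0.36071887×0.521284 = 0.354666
  M+6: 0.38826655×0.077284 + 0.36071887×0.401432 + 0.11170857×0.521284 = 0.233043
  M+8: 0.36071887×0.077284 + 0.11170857×0.401432 = 0.072721
  M+10: 0.11170857×0.077284 = 0.008633
Scale to base peak (0.354666) = 100: 20.5 : 72.8 : 100.0 : 65.7 : 20.5 : 2.4

20.5 : 72.8 : 100.0 : 65.7 : 20.5 : 2.4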